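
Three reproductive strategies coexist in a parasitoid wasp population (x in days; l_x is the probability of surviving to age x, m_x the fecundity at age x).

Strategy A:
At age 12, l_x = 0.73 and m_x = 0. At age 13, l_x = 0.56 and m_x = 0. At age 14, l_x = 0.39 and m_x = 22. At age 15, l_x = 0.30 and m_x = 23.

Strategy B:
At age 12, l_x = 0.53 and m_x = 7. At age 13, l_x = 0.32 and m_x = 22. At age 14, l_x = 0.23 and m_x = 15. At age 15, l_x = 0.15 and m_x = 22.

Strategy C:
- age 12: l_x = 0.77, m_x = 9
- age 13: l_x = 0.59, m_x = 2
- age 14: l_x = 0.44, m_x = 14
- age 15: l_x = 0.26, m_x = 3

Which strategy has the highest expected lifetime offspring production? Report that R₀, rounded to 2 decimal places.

17.50

Strategy A: R₀ = 0.73×0 + 0.56×0 + 0.39×22 + 0.30×23 = 15.4800
Strategy B: R₀ = 0.53×7 + 0.32×22 + 0.23×15 + 0.15×22 = 17.5000
Strategy C: R₀ = 0.77×9 + 0.59×2 + 0.44×14 + 0.26×3 = 15.0500
Highest R₀: strategy B with 17.5000.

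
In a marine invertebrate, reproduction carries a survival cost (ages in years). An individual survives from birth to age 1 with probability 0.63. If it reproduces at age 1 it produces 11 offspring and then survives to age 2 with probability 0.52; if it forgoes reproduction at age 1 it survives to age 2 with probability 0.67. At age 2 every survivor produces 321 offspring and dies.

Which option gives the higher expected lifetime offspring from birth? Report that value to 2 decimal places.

breed at age 1: R₀ = 0.63 × (11 + 0.52 × 321) = 0.63 × 177.9200 = 112.0896
delay to age 2: R₀ = 0.63 × (0.67 × 321) = 0.63 × 215.0700 = 135.4941
Higher: delay to age 2 (135.4941).

135.49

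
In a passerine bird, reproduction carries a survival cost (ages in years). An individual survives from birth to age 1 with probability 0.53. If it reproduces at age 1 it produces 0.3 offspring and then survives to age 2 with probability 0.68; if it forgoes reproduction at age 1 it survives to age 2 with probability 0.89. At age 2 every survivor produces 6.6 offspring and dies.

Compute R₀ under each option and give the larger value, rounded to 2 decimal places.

breed at age 1: R₀ = 0.53 × (0.3 + 0.68 × 6.6) = 0.53 × 4.7880 = 2.5376
delay to age 2: R₀ = 0.53 × (0.89 × 6.6) = 0.53 × 5.8740 = 3.1132
Higher: delay to age 2 (3.1132).

3.11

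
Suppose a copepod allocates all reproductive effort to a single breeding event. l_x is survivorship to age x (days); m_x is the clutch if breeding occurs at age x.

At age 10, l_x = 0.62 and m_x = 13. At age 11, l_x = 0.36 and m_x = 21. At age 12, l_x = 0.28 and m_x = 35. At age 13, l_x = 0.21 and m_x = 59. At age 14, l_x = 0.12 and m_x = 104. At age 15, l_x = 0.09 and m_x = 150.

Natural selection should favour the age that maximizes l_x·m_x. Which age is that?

Expected offspring if breeding at age x = l_x × m_x:
  age 10: 0.62 × 13 = 8.060
  age 11: 0.36 × 21 = 7.560
  age 12: 0.28 × 35 = 9.800
  age 13: 0.21 × 59 = 12.390
  age 14: 0.12 × 104 = 12.480
  age 15: 0.09 × 150 = 13.500
Maximum at age 15 (13.500).

15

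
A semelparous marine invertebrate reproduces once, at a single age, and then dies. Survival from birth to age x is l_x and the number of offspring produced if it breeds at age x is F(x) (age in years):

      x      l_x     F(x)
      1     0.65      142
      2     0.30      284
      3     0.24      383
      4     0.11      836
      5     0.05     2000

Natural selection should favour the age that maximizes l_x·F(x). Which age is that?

Expected offspring if breeding at age x = l_x × F(x):
  age 1: 0.65 × 142 = 92.300
  age 2: 0.30 × 284 = 85.200
  age 3: 0.24 × 383 = 91.920
  age 4: 0.11 × 836 = 91.960
  age 5: 0.05 × 2000 = 100.000
Maximum at age 5 (100.000).

5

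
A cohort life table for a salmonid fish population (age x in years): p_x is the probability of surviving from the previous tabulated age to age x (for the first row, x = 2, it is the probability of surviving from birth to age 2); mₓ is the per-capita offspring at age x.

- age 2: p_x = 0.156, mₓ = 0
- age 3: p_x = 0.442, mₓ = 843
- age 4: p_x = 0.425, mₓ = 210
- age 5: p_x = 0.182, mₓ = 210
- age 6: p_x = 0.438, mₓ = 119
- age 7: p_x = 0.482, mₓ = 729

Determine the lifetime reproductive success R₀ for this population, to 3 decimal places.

66.499

Survivorship from birth: l_x = p_2·p_3·…·p_x.
  l_2 = 0.15600
  l_3 = 0.06895
  l_4 = 0.02930
  l_5 = 0.00533
  l_6 = 0.00234
  l_7 = 0.00113
R₀ = Σ l_x mₓ:
  age 2: 0.15600 × 0 = 0.0000
  age 3: 0.06895 × 843 = 58.1248
  age 4: 0.02930 × 210 = 6.1530
  age 5: 0.00533 × 210 = 1.1193
  age 6: 0.00234 × 119 = 0.2785
  age 7: 0.00113 × 729 = 0.8238
R₀ = 0.0000 + 58.1248 + 6.1530 + 1.1193 + 0.2785 + 0.8238 = 66.4994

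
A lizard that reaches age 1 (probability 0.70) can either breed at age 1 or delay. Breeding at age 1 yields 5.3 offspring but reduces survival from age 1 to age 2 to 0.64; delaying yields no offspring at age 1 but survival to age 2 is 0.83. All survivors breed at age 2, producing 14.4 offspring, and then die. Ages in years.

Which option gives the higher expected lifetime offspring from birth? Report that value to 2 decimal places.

10.16

breed at age 1: R₀ = 0.70 × (5.3 + 0.64 × 14.4) = 0.70 × 14.5160 = 10.1612
delay to age 2: R₀ = 0.70 × (0.83 × 14.4) = 0.70 × 11.9520 = 8.3664
Higher: breed at age 1 (10.1612).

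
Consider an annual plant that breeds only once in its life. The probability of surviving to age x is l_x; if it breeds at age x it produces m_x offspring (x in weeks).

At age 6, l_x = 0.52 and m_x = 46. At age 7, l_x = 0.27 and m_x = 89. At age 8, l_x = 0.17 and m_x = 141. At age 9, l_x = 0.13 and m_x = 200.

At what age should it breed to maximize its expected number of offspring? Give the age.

Expected offspring if breeding at age x = l_x × m_x:
  age 6: 0.52 × 46 = 23.920
  age 7: 0.27 × 89 = 24.030
  age 8: 0.17 × 141 = 23.970
  age 9: 0.13 × 200 = 26.000
Maximum at age 9 (26.000).

9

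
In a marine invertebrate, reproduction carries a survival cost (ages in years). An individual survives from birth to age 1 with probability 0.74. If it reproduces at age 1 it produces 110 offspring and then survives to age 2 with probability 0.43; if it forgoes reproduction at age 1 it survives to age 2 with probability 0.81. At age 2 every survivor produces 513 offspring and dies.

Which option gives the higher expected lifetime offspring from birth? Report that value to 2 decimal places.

breed at age 1: R₀ = 0.74 × (110 + 0.43 × 513) = 0.74 × 330.5900 = 244.6366
delay to age 2: R₀ = 0.74 × (0.81 × 513) = 0.74 × 415.5300 = 307.4922
Higher: delay to age 2 (307.4922).

307.49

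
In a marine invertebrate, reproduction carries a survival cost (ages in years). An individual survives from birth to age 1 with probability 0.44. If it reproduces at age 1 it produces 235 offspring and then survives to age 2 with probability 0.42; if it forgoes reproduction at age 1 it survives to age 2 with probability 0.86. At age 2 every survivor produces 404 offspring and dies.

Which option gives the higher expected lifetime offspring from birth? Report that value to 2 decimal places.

breed at age 1: R₀ = 0.44 × (235 + 0.42 × 404) = 0.44 × 404.6800 = 178.0592
delay to age 2: R₀ = 0.44 × (0.86 × 404) = 0.44 × 347.4400 = 152.8736
Higher: breed at age 1 (178.0592).

178.06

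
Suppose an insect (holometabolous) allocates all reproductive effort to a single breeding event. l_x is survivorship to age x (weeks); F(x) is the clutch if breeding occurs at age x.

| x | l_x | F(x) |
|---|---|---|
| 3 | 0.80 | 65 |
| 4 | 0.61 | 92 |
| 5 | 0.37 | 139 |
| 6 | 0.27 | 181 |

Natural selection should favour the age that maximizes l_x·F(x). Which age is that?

Expected offspring if breeding at age x = l_x × F(x):
  age 3: 0.80 × 65 = 52.000
  age 4: 0.61 × 92 = 56.120
  age 5: 0.37 × 139 = 51.430
  age 6: 0.27 × 181 = 48.870
Maximum at age 4 (56.120).

4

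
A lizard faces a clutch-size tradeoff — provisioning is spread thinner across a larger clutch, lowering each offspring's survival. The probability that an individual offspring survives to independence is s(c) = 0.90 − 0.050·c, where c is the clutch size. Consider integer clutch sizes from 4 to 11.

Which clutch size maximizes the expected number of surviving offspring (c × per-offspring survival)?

Expected surviving offspring = c × s(c):
  c=4: 4 × 0.700 = 2.800
  c=5: 5 × 0.650 = 3.250
  c=6: 6 × 0.600 = 3.600
  c=7: 7 × 0.550 = 3.850
  c=8: 8 × 0.500 = 4.000
  c=9: 9 × 0.450 = 4.050
  c=10: 10 × 0.400 = 4.000
  c=11: 11 × 0.350 = 3.850
Maximum at c = 9 (4.050 surviving offspring).

9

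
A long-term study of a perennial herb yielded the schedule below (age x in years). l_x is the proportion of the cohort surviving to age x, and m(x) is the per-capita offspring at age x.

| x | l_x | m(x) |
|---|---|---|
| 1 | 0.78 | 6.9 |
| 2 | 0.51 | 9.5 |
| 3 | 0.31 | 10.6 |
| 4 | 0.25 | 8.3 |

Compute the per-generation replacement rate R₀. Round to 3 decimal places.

15.588

R₀ = Σ l_x m(x):
  age 1: 0.78 × 6.9 = 5.3820
  age 2: 0.51 × 9.5 = 4.8450
  age 3: 0.31 × 10.6 = 3.2860
  age 4: 0.25 × 8.3 = 2.0750
R₀ = 5.3820 + 4.8450 + 3.2860 + 2.0750 = 15.5880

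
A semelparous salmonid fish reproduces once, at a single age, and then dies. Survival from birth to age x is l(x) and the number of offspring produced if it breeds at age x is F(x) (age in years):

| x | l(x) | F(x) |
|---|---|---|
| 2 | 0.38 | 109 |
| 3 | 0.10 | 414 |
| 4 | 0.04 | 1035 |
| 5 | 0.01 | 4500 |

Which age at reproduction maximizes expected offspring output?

Expected offspring if breeding at age x = l(x) × F(x):
  age 2: 0.38 × 109 = 41.420
  age 3: 0.10 × 414 = 41.400
  age 4: 0.04 × 1035 = 41.400
  age 5: 0.01 × 4500 = 45.000
Maximum at age 5 (45.000).

5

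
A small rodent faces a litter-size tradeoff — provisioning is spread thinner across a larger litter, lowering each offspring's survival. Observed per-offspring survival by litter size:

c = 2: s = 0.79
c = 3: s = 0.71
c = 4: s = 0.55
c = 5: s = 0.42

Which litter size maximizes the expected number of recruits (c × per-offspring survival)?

4

Expected recruits = c × s(c):
  c=2: 2 × 0.79 = 1.580
  c=3: 3 × 0.71 = 2.130
  c=4: 4 × 0.55 = 2.200
  c=5: 5 × 0.42 = 2.100
Maximum at c = 4 (2.200 recruits).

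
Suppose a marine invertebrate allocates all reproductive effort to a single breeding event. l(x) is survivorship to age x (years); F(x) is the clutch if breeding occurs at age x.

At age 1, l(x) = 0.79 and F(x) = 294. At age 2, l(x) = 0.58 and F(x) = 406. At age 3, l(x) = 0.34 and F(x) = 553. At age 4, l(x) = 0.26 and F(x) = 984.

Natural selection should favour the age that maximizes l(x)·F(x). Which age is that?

Expected offspring if breeding at age x = l(x) × F(x):
  age 1: 0.79 × 294 = 232.260
  age 2: 0.58 × 406 = 235.480
  age 3: 0.34 × 553 = 188.020
  age 4: 0.26 × 984 = 255.840
Maximum at age 4 (255.840).

4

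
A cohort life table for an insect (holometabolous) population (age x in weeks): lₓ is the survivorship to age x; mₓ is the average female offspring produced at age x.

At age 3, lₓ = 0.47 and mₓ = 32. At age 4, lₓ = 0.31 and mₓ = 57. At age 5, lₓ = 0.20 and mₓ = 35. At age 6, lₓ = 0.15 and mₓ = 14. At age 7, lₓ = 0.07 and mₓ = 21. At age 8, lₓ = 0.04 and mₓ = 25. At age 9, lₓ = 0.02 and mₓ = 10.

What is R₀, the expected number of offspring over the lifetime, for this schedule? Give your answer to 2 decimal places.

R₀ = Σ lₓ mₓ:
  age 3: 0.47 × 32 = 15.0400
  age 4: 0.31 × 57 = 17.6700
  age 5: 0.20 × 35 = 7.0000
  age 6: 0.15 × 14 = 2.1000
  age 7: 0.07 × 21 = 1.4700
  age 8: 0.04 × 25 = 1.0000
  age 9: 0.02 × 10 = 0.2000
R₀ = 15.0400 + 17.6700 + 7.0000 + 2.1000 + 1.4700 + 1.0000 + 0.2000 = 44.4800

44.48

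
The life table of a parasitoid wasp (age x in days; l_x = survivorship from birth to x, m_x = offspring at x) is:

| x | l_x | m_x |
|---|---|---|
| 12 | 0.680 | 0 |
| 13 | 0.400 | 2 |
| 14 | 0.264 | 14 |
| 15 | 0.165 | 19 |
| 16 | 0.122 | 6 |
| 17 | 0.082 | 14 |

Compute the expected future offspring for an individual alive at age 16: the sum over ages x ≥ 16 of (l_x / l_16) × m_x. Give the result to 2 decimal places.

l_16 = 0.122. Conditional survival from age 16 to x is l_x / l_16.
  x=16: (0.122/0.122) × 6 = 6.0000
  x=17: (0.082/0.122) × 14 = 9.4098
Sum = 6.0000 + 9.4098 = 15.4098

15.41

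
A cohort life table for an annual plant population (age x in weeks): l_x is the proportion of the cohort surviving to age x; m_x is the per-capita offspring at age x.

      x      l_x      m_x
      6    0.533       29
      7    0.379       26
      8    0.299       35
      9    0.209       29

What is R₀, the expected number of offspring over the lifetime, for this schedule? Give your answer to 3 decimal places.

41.837

R₀ = Σ l_x m_x:
  age 6: 0.533 × 29 = 15.4570
  age 7: 0.379 × 26 = 9.8540
  age 8: 0.299 × 35 = 10.4650
  age 9: 0.209 × 29 = 6.0610
R₀ = 15.4570 + 9.8540 + 10.4650 + 6.0610 = 41.8370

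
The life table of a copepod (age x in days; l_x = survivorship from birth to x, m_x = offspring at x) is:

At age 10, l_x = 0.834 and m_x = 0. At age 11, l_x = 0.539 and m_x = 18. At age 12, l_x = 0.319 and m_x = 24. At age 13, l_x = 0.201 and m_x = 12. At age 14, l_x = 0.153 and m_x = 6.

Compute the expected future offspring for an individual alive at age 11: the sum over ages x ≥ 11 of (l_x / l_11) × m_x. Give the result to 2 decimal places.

38.38

l_11 = 0.539. Conditional survival from age 11 to x is l_x / l_11.
  x=11: (0.539/0.539) × 18 = 18.0000
  x=12: (0.319/0.539) × 24 = 14.2041
  x=13: (0.201/0.539) × 12 = 4.4750
  x=14: (0.153/0.539) × 6 = 1.7032
Sum = 18.0000 + 14.2041 + 4.4750 + 1.7032 = 38.3822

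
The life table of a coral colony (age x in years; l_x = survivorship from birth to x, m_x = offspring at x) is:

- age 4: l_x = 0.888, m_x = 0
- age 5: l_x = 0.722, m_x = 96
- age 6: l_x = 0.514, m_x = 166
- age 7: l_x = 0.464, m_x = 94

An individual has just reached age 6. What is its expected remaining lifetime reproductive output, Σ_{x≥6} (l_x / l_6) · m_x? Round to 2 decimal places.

l_6 = 0.514. Conditional survival from age 6 to x is l_x / l_6.
  x=6: (0.514/0.514) × 166 = 166.0000
  x=7: (0.464/0.514) × 94 = 84.8560
Sum = 166.0000 + 84.8560 = 250.8560

250.86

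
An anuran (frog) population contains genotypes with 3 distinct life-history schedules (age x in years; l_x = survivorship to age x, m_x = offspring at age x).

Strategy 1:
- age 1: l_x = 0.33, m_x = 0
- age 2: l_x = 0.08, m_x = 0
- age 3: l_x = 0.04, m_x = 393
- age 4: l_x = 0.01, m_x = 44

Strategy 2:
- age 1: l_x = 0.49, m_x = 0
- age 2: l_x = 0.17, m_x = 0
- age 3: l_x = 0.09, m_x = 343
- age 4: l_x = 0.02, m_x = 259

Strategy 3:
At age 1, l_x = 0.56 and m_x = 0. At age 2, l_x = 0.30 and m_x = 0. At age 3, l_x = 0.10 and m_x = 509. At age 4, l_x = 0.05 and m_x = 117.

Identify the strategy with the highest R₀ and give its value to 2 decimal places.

Strategy 1: R₀ = 0.33×0 + 0.08×0 + 0.04×393 + 0.01×44 = 16.1600
Strategy 2: R₀ = 0.49×0 + 0.17×0 + 0.09×343 + 0.02×259 = 36.0500
Strategy 3: R₀ = 0.56×0 + 0.30×0 + 0.10×509 + 0.05×117 = 56.7500
Highest R₀: strategy 3 with 56.7500.

56.75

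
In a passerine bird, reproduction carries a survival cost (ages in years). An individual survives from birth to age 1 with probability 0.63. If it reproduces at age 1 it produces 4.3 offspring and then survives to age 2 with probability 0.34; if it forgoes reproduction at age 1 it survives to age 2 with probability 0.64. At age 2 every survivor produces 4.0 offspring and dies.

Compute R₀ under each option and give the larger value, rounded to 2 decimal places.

breed at age 1: R₀ = 0.63 × (4.3 + 0.34 × 4.0) = 0.63 × 5.6600 = 3.5658
delay to age 2: R₀ = 0.63 × (0.64 × 4.0) = 0.63 × 2.5600 = 1.6128
Higher: breed at age 1 (3.5658).

3.57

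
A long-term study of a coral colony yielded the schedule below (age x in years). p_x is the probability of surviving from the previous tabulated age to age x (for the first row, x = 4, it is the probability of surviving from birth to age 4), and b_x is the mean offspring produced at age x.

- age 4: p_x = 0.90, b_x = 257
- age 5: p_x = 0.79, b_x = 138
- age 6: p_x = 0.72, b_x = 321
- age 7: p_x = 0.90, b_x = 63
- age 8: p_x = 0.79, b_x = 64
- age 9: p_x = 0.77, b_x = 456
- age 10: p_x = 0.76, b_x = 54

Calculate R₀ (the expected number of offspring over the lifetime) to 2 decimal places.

685.37

Survivorship from birth: l_x = p_4·p_5·…·p_x.
  l_4 = 0.90000
  l_5 = 0.71100
  l_6 = 0.51192
  l_7 = 0.46073
  l_8 = 0.36398
  l_9 = 0.28026
  l_10 = 0.21300
R₀ = Σ l_x b_x:
  age 4: 0.90000 × 257 = 231.3000
  age 5: 0.71100 × 138 = 98.1180
  age 6: 0.51192 × 321 = 164.3263
  age 7: 0.46073 × 63 = 29.0260
  age 8: 0.36398 × 64 = 23.2947
  age 9: 0.28026 × 456 = 127.7986
  age 10: 0.21300 × 54 = 11.5020
R₀ = 231.3000 + 98.1180 + 164.3263 + 29.0260 + 23.2947 + 127.7986 + 11.5020 = 685.3656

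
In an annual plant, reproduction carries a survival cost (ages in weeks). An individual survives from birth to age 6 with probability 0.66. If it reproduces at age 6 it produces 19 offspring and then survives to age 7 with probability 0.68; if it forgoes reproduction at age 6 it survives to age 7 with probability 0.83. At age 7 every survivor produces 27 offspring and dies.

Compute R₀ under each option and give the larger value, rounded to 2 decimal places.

breed at age 6: R₀ = 0.66 × (19 + 0.68 × 27) = 0.66 × 37.3600 = 24.6576
delay to age 7: R₀ = 0.66 × (0.83 × 27) = 0.66 × 22.4100 = 14.7906
Higher: breed at age 6 (24.6576).

24.66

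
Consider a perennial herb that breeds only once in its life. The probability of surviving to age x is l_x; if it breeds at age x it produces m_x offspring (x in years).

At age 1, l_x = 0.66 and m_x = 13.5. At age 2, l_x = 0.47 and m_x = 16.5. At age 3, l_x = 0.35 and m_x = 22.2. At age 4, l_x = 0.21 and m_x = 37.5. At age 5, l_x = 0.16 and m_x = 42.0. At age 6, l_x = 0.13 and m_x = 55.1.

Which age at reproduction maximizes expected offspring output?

Expected offspring if breeding at age x = l_x × m_x:
  age 1: 0.66 × 13.5 = 8.910
  age 2: 0.47 × 16.5 = 7.755
  age 3: 0.35 × 22.2 = 7.770
  age 4: 0.21 × 37.5 = 7.875
  age 5: 0.16 × 42.0 = 6.720
  age 6: 0.13 × 55.1 = 7.163
Maximum at age 1 (8.910).

1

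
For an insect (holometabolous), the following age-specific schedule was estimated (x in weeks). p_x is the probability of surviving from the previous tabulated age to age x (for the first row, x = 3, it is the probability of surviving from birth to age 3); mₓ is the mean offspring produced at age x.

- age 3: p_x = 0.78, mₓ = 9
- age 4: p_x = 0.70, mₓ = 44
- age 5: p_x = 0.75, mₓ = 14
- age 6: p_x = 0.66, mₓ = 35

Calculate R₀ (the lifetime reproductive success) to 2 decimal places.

46.24

Survivorship from birth: l_x = p_3·p_4·…·p_x.
  l_3 = 0.78000
  l_4 = 0.54600
  l_5 = 0.40950
  l_6 = 0.27027
R₀ = Σ l_x mₓ:
  age 3: 0.78000 × 9 = 7.0200
  age 4: 0.54600 × 44 = 24.0240
  age 5: 0.40950 × 14 = 5.7330
  age 6: 0.27027 × 35 = 9.4595
R₀ = 7.0200 + 24.0240 + 5.7330 + 9.4595 = 46.2365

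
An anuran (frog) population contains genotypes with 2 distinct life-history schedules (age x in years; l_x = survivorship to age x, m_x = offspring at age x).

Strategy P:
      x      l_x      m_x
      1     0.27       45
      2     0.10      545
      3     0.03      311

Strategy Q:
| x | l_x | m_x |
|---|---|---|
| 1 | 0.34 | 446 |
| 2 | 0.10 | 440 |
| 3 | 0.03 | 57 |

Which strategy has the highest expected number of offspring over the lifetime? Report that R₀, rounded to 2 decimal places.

197.35

Strategy P: R₀ = 0.27×45 + 0.10×545 + 0.03×311 = 75.9800
Strategy Q: R₀ = 0.34×446 + 0.10×440 + 0.03×57 = 197.3500
Highest R₀: strategy Q with 197.3500.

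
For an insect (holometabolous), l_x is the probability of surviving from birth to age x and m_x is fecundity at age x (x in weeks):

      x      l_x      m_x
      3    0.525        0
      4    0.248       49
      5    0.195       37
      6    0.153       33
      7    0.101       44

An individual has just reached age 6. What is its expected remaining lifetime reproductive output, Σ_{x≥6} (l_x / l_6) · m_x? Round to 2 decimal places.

62.05

l_6 = 0.153. Conditional survival from age 6 to x is l_x / l_6.
  x=6: (0.153/0.153) × 33 = 33.0000
  x=7: (0.101/0.153) × 44 = 29.0458
Sum = 33.0000 + 29.0458 = 62.0458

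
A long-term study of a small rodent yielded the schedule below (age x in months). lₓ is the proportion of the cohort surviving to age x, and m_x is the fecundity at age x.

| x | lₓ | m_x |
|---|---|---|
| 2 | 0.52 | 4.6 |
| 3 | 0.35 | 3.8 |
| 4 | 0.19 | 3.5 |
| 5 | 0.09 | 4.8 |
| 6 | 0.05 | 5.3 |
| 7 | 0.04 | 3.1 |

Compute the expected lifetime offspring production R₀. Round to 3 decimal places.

5.208

R₀ = Σ lₓ m_x:
  age 2: 0.52 × 4.6 = 2.3920
  age 3: 0.35 × 3.8 = 1.3300
  age 4: 0.19 × 3.5 = 0.6650
  age 5: 0.09 × 4.8 = 0.4320
  age 6: 0.05 × 5.3 = 0.2650
  age 7: 0.04 × 3.1 = 0.1240
R₀ = 2.3920 + 1.3300 + 0.6650 + 0.4320 + 0.2650 + 0.1240 = 5.2080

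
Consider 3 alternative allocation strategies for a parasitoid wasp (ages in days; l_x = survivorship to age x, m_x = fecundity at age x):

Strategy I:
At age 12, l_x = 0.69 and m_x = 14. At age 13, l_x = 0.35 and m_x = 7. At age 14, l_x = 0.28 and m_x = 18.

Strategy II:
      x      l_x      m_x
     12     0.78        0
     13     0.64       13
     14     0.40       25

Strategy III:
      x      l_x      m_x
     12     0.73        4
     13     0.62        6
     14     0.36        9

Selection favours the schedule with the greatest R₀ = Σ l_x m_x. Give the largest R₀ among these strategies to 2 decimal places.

Strategy I: R₀ = 0.69×14 + 0.35×7 + 0.28×18 = 17.1500
Strategy II: R₀ = 0.78×0 + 0.64×13 + 0.40×25 = 18.3200
Strategy III: R₀ = 0.73×4 + 0.62×6 + 0.36×9 = 9.8800
Highest R₀: strategy II with 18.3200.

18.32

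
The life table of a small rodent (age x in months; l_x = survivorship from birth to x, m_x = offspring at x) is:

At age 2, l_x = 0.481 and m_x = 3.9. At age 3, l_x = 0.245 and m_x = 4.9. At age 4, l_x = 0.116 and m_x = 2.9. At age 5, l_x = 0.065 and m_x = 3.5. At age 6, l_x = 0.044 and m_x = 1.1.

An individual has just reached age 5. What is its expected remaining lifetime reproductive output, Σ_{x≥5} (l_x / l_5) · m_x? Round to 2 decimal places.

4.24

l_5 = 0.065. Conditional survival from age 5 to x is l_x / l_5.
  x=5: (0.065/0.065) × 3.5 = 3.5000
  x=6: (0.044/0.065) × 1.1 = 0.7446
Sum = 3.5000 + 0.7446 = 4.2446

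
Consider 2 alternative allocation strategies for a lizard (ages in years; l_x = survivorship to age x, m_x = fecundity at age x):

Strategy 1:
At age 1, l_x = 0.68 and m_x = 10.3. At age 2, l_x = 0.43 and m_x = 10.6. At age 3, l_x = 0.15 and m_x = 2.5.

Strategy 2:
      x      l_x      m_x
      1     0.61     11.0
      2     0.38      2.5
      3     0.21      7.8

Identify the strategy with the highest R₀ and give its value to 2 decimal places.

Strategy 1: R₀ = 0.68×10.3 + 0.43×10.6 + 0.15×2.5 = 11.9370
Strategy 2: R₀ = 0.61×11.0 + 0.38×2.5 + 0.21×7.8 = 9.2980
Highest R₀: strategy 1 with 11.9370.

11.94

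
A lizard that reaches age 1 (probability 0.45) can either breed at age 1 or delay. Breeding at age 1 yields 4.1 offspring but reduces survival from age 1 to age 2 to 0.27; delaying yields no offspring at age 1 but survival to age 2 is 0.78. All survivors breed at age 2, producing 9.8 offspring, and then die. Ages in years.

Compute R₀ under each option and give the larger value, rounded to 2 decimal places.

3.44

breed at age 1: R₀ = 0.45 × (4.1 + 0.27 × 9.8) = 0.45 × 6.7460 = 3.0357
delay to age 2: R₀ = 0.45 × (0.78 × 9.8) = 0.45 × 7.6440 = 3.4398
Higher: delay to age 2 (3.4398).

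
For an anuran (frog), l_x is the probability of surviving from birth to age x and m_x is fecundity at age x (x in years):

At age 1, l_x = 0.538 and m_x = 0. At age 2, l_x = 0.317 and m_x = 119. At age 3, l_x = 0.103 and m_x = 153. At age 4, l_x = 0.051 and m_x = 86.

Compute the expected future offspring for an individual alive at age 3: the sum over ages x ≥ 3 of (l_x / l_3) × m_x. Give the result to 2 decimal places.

l_3 = 0.103. Conditional survival from age 3 to x is l_x / l_3.
  x=3: (0.103/0.103) × 153 = 153.0000
  x=4: (0.051/0.103) × 86 = 42.5825
Sum = 153.0000 + 42.5825 = 195.5825

195.58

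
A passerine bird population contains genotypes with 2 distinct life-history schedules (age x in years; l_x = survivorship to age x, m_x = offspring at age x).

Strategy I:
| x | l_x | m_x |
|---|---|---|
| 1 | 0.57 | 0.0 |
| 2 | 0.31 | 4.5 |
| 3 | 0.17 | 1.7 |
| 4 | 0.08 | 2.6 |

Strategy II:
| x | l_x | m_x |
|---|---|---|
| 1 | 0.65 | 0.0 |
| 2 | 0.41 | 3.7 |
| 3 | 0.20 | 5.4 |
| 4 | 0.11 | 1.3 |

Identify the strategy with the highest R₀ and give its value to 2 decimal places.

2.74

Strategy I: R₀ = 0.57×0.0 + 0.31×4.5 + 0.17×1.7 + 0.08×2.6 = 1.8920
Strategy II: R₀ = 0.65×0.0 + 0.41×3.7 + 0.20×5.4 + 0.11×1.3 = 2.7400
Highest R₀: strategy II with 2.7400.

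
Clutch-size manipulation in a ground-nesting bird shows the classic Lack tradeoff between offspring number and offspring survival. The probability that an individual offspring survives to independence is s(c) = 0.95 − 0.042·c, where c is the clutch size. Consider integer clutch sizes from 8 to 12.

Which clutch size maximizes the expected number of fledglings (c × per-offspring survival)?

11

Expected fledglings = c × s(c):
  c=8: 8 × 0.614 = 4.912
  c=9: 9 × 0.572 = 5.148
  c=10: 10 × 0.530 = 5.300
  c=11: 11 × 0.488 = 5.368
  c=12: 12 × 0.446 = 5.352
Maximum at c = 11 (5.368 fledglings).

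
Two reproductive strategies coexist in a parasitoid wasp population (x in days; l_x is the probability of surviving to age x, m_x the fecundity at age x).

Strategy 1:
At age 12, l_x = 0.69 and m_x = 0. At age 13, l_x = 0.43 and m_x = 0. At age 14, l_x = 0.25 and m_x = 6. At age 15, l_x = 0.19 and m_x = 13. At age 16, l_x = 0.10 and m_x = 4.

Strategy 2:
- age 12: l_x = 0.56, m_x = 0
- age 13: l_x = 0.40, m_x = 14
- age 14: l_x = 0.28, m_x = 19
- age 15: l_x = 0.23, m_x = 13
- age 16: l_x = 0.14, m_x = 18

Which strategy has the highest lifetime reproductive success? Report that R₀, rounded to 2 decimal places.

Strategy 1: R₀ = 0.69×0 + 0.43×0 + 0.25×6 + 0.19×13 + 0.10×4 = 4.3700
Strategy 2: R₀ = 0.56×0 + 0.40×14 + 0.28×19 + 0.23×13 + 0.14×18 = 16.4300
Highest R₀: strategy 2 with 16.4300.

16.43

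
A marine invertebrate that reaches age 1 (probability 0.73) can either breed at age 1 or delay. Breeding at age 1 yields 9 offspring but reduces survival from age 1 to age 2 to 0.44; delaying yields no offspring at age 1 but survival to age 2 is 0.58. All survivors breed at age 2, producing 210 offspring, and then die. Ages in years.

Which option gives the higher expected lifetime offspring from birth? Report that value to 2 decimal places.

breed at age 1: R₀ = 0.73 × (9 + 0.44 × 210) = 0.73 × 101.4000 = 74.0220
delay to age 2: R₀ = 0.73 × (0.58 × 210) = 0.73 × 121.8000 = 88.9140
Higher: delay to age 2 (88.9140).

88.91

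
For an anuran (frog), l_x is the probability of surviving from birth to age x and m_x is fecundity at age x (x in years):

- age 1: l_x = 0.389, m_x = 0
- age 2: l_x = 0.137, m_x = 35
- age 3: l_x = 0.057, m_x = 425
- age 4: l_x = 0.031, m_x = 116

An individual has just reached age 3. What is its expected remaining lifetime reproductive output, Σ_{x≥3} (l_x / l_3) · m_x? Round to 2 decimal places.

l_3 = 0.057. Conditional survival from age 3 to x is l_x / l_3.
  x=3: (0.057/0.057) × 425 = 425.0000
  x=4: (0.031/0.057) × 116 = 63.0877
Sum = 425.0000 + 63.0877 = 488.0877

488.09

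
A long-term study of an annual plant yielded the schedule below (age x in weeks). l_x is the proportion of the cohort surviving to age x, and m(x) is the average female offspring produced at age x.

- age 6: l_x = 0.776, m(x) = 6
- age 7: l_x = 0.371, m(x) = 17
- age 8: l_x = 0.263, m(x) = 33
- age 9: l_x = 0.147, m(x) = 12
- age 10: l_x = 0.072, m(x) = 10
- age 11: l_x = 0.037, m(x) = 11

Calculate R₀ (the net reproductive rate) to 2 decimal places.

R₀ = Σ l_x m(x):
  age 6: 0.776 × 6 = 4.6560
  age 7: 0.371 × 17 = 6.3070
  age 8: 0.263 × 33 = 8.6790
  age 9: 0.147 × 12 = 1.7640
  age 10: 0.072 × 10 = 0.7200
  age 11: 0.037 × 11 = 0.4070
R₀ = 4.6560 + 6.3070 + 8.6790 + 1.7640 + 0.7200 + 0.4070 = 22.5330

22.53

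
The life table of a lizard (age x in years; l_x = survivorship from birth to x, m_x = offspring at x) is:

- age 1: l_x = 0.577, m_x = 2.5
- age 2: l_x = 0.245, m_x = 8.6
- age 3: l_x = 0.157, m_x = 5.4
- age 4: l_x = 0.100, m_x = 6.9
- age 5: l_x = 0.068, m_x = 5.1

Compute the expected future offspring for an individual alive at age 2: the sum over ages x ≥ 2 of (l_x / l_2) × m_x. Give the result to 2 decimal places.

l_2 = 0.245. Conditional survival from age 2 to x is l_x / l_2.
  x=2: (0.245/0.245) × 8.6 = 8.6000
  x=3: (0.157/0.245) × 5.4 = 3.4604
  x=4: (0.100/0.245) × 6.9 = 2.8163
  x=5: (0.068/0.245) × 5.1 = 1.4155
Sum = 8.6000 + 3.4604 + 2.8163 + 1.4155 = 16.2922

16.29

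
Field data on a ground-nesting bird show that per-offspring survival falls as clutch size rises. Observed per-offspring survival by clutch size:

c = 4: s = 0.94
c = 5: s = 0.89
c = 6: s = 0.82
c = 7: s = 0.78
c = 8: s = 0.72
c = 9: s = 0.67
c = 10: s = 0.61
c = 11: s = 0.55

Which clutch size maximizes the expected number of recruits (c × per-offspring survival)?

Expected recruits = c × s(c):
  c=4: 4 × 0.94 = 3.760
  c=5: 5 × 0.89 = 4.450
  c=6: 6 × 0.82 = 4.920
  c=7: 7 × 0.78 = 5.460
  c=8: 8 × 0.72 = 5.760
  c=9: 9 × 0.67 = 6.030
  c=10: 10 × 0.61 = 6.100
  c=11: 11 × 0.55 = 6.050
Maximum at c = 10 (6.100 recruits).

10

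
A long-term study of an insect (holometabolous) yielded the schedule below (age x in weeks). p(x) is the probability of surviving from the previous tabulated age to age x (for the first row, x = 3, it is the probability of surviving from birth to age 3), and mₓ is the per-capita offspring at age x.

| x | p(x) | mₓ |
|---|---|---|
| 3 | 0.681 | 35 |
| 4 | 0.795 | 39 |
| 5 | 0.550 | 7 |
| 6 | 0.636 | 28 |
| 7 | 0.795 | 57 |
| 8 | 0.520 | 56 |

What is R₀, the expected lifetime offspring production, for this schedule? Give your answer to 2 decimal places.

65.30

Survivorship from birth: l_x = p_3·p_4·…·p_x.
  l_3 = 0.68100
  l_4 = 0.54140
  l_5 = 0.29777
  l_6 = 0.18938
  l_7 = 0.15056
  l_8 = 0.07829
R₀ = Σ l_x mₓ:
  age 3: 0.68100 × 35 = 23.8350
  age 4: 0.54140 × 39 = 21.1146
  age 5: 0.29777 × 7 = 2.0844
  age 6: 0.18938 × 28 = 5.3026
  age 7: 0.15056 × 57 = 8.5819
  age 8: 0.07829 × 56 = 4.3842
R₀ = 23.8350 + 21.1146 + 2.0844 + 5.3026 + 8.5819 + 4.3842 = 65.3028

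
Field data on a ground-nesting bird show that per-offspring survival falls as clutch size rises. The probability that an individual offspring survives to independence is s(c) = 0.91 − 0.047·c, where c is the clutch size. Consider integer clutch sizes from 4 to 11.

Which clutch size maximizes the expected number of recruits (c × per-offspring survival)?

Expected recruits = c × s(c):
  c=4: 4 × 0.722 = 2.888
  c=5: 5 × 0.675 = 3.375
  c=6: 6 × 0.628 = 3.768
  c=7: 7 × 0.581 = 4.067
  c=8: 8 × 0.534 = 4.272
  c=9: 9 × 0.487 = 4.383
  c=10: 10 × 0.440 = 4.400
  c=11: 11 × 0.393 = 4.323
Maximum at c = 10 (4.400 recruits).

10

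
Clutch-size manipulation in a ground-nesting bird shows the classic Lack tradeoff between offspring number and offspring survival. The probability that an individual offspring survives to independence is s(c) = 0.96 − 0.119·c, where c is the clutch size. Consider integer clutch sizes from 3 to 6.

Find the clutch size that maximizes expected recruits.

4

Expected recruits = c × s(c):
  c=3: 3 × 0.603 = 1.809
  c=4: 4 × 0.484 = 1.936
  c=5: 5 × 0.365 = 1.825
  c=6: 6 × 0.246 = 1.476
Maximum at c = 4 (1.936 recruits).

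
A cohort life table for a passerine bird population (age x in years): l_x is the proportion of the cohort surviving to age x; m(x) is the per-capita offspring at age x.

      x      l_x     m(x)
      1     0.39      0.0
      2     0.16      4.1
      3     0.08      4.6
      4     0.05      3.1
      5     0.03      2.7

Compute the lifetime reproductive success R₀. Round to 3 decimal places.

R₀ = Σ l_x m(x):
  age 1: 0.39 × 0.0 = 0.0000
  age 2: 0.16 × 4.1 = 0.6560
  age 3: 0.08 × 4.6 = 0.3680
  age 4: 0.05 × 3.1 = 0.1550
  age 5: 0.03 × 2.7 = 0.0810
R₀ = 0.0000 + 0.6560 + 0.3680 + 0.1550 + 0.0810 = 1.2600

1.260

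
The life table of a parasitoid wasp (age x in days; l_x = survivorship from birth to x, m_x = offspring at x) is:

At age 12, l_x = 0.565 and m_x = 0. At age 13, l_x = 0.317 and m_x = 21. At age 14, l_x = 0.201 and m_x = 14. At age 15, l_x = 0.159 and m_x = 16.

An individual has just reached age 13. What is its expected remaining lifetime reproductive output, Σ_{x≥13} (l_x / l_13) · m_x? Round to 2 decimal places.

l_13 = 0.317. Conditional survival from age 13 to x is l_x / l_13.
  x=13: (0.317/0.317) × 21 = 21.0000
  x=14: (0.201/0.317) × 14 = 8.8770
  x=15: (0.159/0.317) × 16 = 8.0252
Sum = 21.0000 + 8.8770 + 8.0252 = 37.9022

37.90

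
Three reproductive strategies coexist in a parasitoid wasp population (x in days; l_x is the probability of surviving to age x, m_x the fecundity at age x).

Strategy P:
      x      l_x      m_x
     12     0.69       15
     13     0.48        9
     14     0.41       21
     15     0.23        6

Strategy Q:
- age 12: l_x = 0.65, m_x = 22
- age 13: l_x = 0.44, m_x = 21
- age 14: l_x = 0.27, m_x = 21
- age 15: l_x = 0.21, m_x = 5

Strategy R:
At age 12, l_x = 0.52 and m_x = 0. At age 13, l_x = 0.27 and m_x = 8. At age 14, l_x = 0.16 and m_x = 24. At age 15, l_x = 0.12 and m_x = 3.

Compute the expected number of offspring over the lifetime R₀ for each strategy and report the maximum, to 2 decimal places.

Strategy P: R₀ = 0.69×15 + 0.48×9 + 0.41×21 + 0.23×6 = 24.6600
Strategy Q: R₀ = 0.65×22 + 0.44×21 + 0.27×21 + 0.21×5 = 30.2600
Strategy R: R₀ = 0.52×0 + 0.27×8 + 0.16×24 + 0.12×3 = 6.3600
Highest R₀: strategy Q with 30.2600.

30.26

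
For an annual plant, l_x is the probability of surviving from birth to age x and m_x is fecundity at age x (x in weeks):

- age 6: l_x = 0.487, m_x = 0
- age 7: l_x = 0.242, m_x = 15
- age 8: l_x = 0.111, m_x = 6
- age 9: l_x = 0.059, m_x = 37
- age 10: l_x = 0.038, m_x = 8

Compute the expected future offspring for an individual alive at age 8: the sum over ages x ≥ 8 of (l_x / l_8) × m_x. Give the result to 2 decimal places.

28.41

l_8 = 0.111. Conditional survival from age 8 to x is l_x / l_8.
  x=8: (0.111/0.111) × 6 = 6.0000
  x=9: (0.059/0.111) × 37 = 19.6667
  x=10: (0.038/0.111) × 8 = 2.7387
Sum = 6.0000 + 19.6667 + 2.7387 = 28.4054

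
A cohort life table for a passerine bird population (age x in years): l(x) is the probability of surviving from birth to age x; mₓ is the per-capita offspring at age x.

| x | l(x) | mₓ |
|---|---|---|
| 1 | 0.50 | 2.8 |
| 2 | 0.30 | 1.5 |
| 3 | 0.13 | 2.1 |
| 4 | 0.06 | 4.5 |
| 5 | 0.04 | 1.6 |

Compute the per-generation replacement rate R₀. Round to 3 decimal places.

R₀ = Σ l(x) mₓ:
  age 1: 0.50 × 2.8 = 1.4000
  age 2: 0.30 × 1.5 = 0.4500
  age 3: 0.13 × 2.1 = 0.2730
  age 4: 0.06 × 4.5 = 0.2700
  age 5: 0.04 × 1.6 = 0.0640
R₀ = 1.4000 + 0.4500 + 0.2730 + 0.2700 + 0.0640 = 2.4570

2.457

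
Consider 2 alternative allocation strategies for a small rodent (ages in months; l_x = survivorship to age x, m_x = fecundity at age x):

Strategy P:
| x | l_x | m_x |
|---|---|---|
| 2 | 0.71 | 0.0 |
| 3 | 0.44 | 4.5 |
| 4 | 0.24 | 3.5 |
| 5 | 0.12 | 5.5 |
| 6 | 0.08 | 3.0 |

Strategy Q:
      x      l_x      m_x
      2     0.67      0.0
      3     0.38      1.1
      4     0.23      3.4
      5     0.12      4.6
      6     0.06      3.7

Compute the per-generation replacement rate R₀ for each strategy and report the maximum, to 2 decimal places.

Strategy P: R₀ = 0.71×0.0 + 0.44×4.5 + 0.24×3.5 + 0.12×5.5 + 0.08×3.0 = 3.7200
Strategy Q: R₀ = 0.67×0.0 + 0.38×1.1 + 0.23×3.4 + 0.12×4.6 + 0.06×3.7 = 1.9740
Highest R₀: strategy P with 3.7200.

3.72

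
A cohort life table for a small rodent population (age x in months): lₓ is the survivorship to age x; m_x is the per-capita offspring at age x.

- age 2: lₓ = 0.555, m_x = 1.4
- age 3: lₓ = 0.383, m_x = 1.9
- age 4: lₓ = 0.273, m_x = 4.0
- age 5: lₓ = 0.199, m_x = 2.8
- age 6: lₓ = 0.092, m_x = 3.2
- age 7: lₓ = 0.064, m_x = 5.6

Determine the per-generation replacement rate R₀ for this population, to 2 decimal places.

3.81

R₀ = Σ lₓ m_x:
  age 2: 0.555 × 1.4 = 0.7770
  age 3: 0.383 × 1.9 = 0.7277
  age 4: 0.273 × 4.0 = 1.0920
  age 5: 0.199 × 2.8 = 0.5572
  age 6: 0.092 × 3.2 = 0.2944
  age 7: 0.064 × 5.6 = 0.3584
R₀ = 0.7770 + 0.7277 + 1.0920 + 0.5572 + 0.2944 + 0.3584 = 3.8067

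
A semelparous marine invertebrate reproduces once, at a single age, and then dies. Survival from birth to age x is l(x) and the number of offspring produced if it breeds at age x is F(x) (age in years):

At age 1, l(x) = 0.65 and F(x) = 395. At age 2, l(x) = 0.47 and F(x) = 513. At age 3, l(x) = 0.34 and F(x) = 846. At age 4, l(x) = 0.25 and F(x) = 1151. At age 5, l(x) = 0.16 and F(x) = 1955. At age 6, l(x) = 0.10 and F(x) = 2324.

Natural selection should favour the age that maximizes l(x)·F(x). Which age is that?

Expected offspring if breeding at age x = l(x) × F(x):
  age 1: 0.65 × 395 = 256.750
  age 2: 0.47 × 513 = 241.110
  age 3: 0.34 × 846 = 287.640
  age 4: 0.25 × 1151 = 287.750
  age 5: 0.16 × 1955 = 312.800
  age 6: 0.10 × 2324 = 232.400
Maximum at age 5 (312.800).

5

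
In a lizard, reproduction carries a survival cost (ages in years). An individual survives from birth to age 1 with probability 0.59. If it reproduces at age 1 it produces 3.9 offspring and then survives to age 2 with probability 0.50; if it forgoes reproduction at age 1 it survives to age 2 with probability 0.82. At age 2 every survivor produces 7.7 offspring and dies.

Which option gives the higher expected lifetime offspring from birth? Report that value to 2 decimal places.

breed at age 1: R₀ = 0.59 × (3.9 + 0.50 × 7.7) = 0.59 × 7.7500 = 4.5725
delay to age 2: R₀ = 0.59 × (0.82 × 7.7) = 0.59 × 6.3140 = 3.7253
Higher: breed at age 1 (4.5725).

4.57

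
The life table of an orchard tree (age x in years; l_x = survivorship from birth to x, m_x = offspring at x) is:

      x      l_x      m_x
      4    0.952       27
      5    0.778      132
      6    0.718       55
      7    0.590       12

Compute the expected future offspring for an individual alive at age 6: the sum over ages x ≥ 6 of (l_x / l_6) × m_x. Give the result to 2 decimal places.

64.86

l_6 = 0.718. Conditional survival from age 6 to x is l_x / l_6.
  x=6: (0.718/0.718) × 55 = 55.0000
  x=7: (0.590/0.718) × 12 = 9.8607
Sum = 55.0000 + 9.8607 = 64.8607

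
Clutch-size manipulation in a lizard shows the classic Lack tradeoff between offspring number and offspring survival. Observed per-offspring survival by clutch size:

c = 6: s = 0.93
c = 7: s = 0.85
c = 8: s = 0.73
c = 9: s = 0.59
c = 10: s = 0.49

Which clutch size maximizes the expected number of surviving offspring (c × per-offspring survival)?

7

Expected surviving offspring = c × s(c):
  c=6: 6 × 0.93 = 5.580
  c=7: 7 × 0.85 = 5.950
  c=8: 8 × 0.73 = 5.840
  c=9: 9 × 0.59 = 5.310
  c=10: 10 × 0.49 = 4.900
Maximum at c = 7 (5.950 surviving offspring).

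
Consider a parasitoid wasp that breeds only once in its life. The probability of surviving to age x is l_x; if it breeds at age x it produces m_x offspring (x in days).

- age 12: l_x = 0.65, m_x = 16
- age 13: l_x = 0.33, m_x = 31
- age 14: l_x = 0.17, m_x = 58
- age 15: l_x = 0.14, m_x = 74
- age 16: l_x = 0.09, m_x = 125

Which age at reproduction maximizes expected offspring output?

Expected offspring if breeding at age x = l_x × m_x:
  age 12: 0.65 × 16 = 10.400
  age 13: 0.33 × 31 = 10.230
  age 14: 0.17 × 58 = 9.860
  age 15: 0.14 × 74 = 10.360
  age 16: 0.09 × 125 = 11.250
Maximum at age 16 (11.250).

16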